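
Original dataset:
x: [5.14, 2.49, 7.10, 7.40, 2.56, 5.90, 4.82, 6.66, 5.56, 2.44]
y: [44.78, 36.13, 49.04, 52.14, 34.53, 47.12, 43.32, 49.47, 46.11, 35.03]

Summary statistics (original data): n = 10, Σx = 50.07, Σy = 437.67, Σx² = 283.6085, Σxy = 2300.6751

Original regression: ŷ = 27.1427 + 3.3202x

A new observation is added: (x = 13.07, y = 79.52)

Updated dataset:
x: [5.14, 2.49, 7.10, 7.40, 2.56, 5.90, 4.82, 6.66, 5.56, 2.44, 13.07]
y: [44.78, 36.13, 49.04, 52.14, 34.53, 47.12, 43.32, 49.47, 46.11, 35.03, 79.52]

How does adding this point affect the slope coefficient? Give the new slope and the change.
The slope changes from 3.3202 to 4.0358 (change of +0.7156, or +21.6%).

x = 13.07 lies well outside the original x-range [2.44, 7.40] (x̄ ≈ 5.01), so this observation has high leverage and can move the slope substantially.

Step 1: Update the sums with the new point (n goes from 10 to 11)
Σx  = 50.07 + 13.07 = 63.14
Σy  = 437.67 + 79.52 = 517.19
Σx² = 283.6085 + 13.07² = 283.6085 + 170.8249 = 454.4334
Σxy = 2300.6751 + 13.07×79.52 = 2300.6751 + 1039.3264 = 3340.0015

Step 2: Recompute the slope with b₁ = (nΣxy − ΣxΣy) / (nΣx² − (Σx)²)
Numerator   = 11×3340.0015 − 63.14×517.19 = 36740.0165 − 32655.3766 = 4084.6399
Denominator = 11×454.4334 − 63.14² = 4998.7674 − 3986.6596 = 1012.1078
b₁(new) = 4084.6399 / 1012.1078 = 4.0358

(Same formula on the original sums: (10×2300.6751 − 50.07×437.67) / (10×283.6085 − 50.07²) = 1092.6141 / 329.0801 = 3.3202, matching the given fit.)

Step 3: Change in slope
Δβ₁ = 4.0358 − 3.3202 = +0.7156
Relative change = +0.7156 / 3.3202 × 100% = +21.6%
→ the slope increases when the point is added.

Because the point sits above the extension of the original line at a high-leverage x, it tilts the fit up.
In practice: examine leverage (hᵢ) and Cook's distance rather than deleting it automatically.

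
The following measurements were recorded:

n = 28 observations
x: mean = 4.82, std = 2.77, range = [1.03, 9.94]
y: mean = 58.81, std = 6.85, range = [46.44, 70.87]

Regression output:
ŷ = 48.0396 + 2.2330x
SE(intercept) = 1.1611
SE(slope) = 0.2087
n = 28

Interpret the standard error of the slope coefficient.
SE(slope) = 0.2087 measures the uncertainty in the estimated slope. The coefficient is estimated precisely (SE/|β̂₁| = 9.3%).

SE(β̂₁) = s / √Sxx, where s is the residual standard deviation and Sxx = Σ(x − x̄)². It is the yardstick for how far β̂₁ = 2.2330 could plausibly be from the true slope.

Relative precision:
- SE / |β̂₁| = 0.2087 / 2.2330 = 9.3%
- Rule of thumb (under 20%: precise; 20% to under 50%: moderately precise; 50% or more: imprecise) → precise

Link to interval estimation: a confidence interval for β₁ is β̂₁ ± t* × 0.2087, so SE sets the half-width per unit of t*.

What drives SE(β̂₁): wider spread of x values → smaller SE; more residual scatter → larger SE; larger n (here n = 28) → smaller SE.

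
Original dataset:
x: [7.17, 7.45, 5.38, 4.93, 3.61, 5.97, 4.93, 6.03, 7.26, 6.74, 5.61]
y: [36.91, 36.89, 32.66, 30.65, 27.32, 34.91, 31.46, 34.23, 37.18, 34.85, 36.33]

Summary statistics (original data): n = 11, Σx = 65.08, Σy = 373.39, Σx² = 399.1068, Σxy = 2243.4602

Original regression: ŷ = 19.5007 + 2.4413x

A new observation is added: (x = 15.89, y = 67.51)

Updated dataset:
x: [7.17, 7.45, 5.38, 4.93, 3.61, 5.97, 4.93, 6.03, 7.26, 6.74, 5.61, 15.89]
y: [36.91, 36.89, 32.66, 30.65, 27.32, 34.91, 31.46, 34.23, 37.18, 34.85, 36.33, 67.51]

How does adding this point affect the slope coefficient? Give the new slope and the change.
Adding the point moves β₁ from 2.4413 to 3.2419, i.e. it increases by 0.8006 (+32.8%).

The new point has HIGH LEVERAGE: x = 15.89 is far from the original mean x̄ = 65.08/11 ≈ 5.92 (original range [3.61, 7.45]).

Step 1: Update the sums with the new point (n goes from 11 to 12)
Σx  = 65.08 + 15.89 = 80.97
Σy  = 373.39 + 67.51 = 440.90
Σx² = 399.1068 + 15.89² = 399.1068 + 252.4921 = 651.5989
Σxy = 2243.4602 + 15.89×67.51 = 2243.4602 + 1072.7339 = 3316.1941

Step 2: Recompute the slope with b₁ = (nΣxy − ΣxΣy) / (nΣx² − (Σx)²)
Numerator   = 12×3316.1941 − 80.97×440.90 = 39794.3292 − 35699.6730 = 4094.6562
Denominator = 12×651.5989 − 80.97² = 7819.1868 − 6556.1409 = 1263.0459
b₁(new) = 4094.6562 / 1263.0459 = 3.2419

(Same formula on the original sums: (11×2243.4602 − 65.08×373.39) / (11×399.1068 − 65.08²) = 377.8410 / 154.7684 = 2.4413, matching the given fit.)

Step 3: Change in slope
Δβ₁ = 3.2419 − 2.4413 = +0.8006
Relative change = +0.8006 / 2.4413 × 100% = +32.8%
→ the slope increases when the point is added.

A high-leverage point only changes the slope if it is off the original line; here y = 67.51 is above the original trend, so the slope increases.
In practice: refit with and without it and report both if conclusions differ; investigate whether it comes from the same population as the rest of the sample.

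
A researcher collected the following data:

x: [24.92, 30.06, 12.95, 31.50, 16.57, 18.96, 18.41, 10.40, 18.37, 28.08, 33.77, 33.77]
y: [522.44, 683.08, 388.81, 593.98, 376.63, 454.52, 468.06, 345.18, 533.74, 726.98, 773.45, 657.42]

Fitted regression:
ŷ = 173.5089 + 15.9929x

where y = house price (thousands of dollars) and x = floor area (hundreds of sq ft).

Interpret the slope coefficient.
An increase of one hundred sq ft in floor area is associated with a 15.9929 thousand dollars increase in predicted house price.

The slope β₁ = 15.9929 gives the rate at which the fitted house price changes with floor area.

Interpretation:
- Floor area up by 1 hundred sq ft → predicted house price increases by 15.9929 thousand dollars
- The effect is assumed constant over the observed range of x (linearity)
- The sign (+) gives the direction; the magnitude 15.9929 gives the size of the effect per hundred sq ft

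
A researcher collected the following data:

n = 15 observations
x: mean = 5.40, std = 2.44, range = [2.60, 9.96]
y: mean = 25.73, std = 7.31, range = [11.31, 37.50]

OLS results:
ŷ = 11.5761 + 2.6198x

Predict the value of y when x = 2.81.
ŷ = 18.9377

x = 2.81 lies inside the observed range [2.60, 9.96], so the fitted equation applies directly:

ŷ = 11.5761 + 2.6198 × 2.81
ŷ = 11.5761 + 7.3616
ŷ = 18.9377

This is the fitted mean response at that x — an individual observation would come with a wider prediction interval.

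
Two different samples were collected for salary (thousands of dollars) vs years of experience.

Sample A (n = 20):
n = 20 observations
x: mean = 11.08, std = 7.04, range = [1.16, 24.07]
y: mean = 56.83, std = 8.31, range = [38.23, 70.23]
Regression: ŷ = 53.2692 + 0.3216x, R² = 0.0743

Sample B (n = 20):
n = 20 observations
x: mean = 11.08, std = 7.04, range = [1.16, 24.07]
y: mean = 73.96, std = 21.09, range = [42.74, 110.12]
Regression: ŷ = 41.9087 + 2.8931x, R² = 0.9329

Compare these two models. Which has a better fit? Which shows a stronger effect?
Model B has the better fit (R² = 0.9329 vs 0.0743). Model B shows the stronger effect (|β₁| = 2.8931 vs 0.3216).

Model Comparison:

Which explains more variance? (R²)
- Model A: R² = 0.0743 → 7.43% of variance in salary explained
- Model B: R² = 0.9329 → 93.29% of variance in salary explained
- 0.9329 > 0.0743 → Model B has the better fit

Effect size (slope magnitude):
- Model A: β₁ = 0.3216 → predicted salary rises 0.3216 thousand dollars per additional year of experience
- Model B: β₁ = 2.8931 → predicted salary rises 2.8931 thousand dollars per additional year of experience
- |0.3216| < |2.8931| → Model B shows the stronger marginal effect

Notes:
- The two samples could reflect different populations, time periods, or measurement quality.
- A steeper slope doesn't make a better model if the scatter around the line is large.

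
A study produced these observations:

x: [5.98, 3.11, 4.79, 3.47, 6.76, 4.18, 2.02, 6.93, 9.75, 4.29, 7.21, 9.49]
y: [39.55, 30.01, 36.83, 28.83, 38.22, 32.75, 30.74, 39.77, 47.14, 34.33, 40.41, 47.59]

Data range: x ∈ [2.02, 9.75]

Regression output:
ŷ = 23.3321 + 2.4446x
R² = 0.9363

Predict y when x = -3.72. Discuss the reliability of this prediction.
ŷ = 14.2382, but this is extrapolation (below the data range [2.02, 9.75]) and may be unreliable.

Prediction calculation:
ŷ = 23.3321 + 2.4446 × (-3.72)
ŷ = 14.2382

Reliability:
- Data range: x ∈ [2.02, 9.75]
- Prediction point: x = -3.72 is 5.74 units below the observed range → this is EXTRAPOLATION, not interpolation

Why that matters here:
- R² describes fit only over the sampled x values; it says nothing about behaviour beyond them
- The standard error of prediction grows with (x − x̄)², and x = -3.72 is far from x̄ = 5.67

Report the number if required, but flag clearly that it is an extrapolation.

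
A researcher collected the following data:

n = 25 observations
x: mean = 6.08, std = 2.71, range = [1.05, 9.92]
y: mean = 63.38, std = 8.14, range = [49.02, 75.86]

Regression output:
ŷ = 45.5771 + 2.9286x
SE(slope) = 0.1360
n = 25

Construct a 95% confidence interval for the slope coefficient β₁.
The 95% CI for β₁ is (2.6473, 3.2099)

Confidence interval for the slope:

The 95% CI for β₁ is: β̂₁ ± t*(α/2, n-2) × SE(β̂₁)

Step 1: Find critical t-value
- Confidence level = 0.95
- Degrees of freedom = n - 2 = 25 - 2 = 23
- t*(α/2, 23) = 2.0687

Step 2: Calculate margin of error
Margin = 2.0687 × 0.1360 = 0.2813

Step 3: Construct interval
CI = 2.9286 ± 0.2813
CI = (2.6473, 3.2099)

Interpretation: each one-unit increase in x is associated with a change in mean y of between 2.6473 and 3.2099, with 95% confidence.
Both endpoints are positive, so the data support a genuinely positive slope at this confidence level.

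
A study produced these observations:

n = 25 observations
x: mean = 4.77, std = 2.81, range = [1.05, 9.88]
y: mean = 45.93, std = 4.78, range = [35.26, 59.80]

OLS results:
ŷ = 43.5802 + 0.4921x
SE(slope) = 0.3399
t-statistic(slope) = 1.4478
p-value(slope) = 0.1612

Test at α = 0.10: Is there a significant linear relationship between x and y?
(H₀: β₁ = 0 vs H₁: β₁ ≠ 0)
Since p-value = 0.1612 ≥ α = 0.10, fail to reject H₀ — the slope is not significantly different from 0.

Hypothesis test for the slope coefficient:

H₀: β₁ = 0 (no linear relationship)
H₁: β₁ ≠ 0 (linear relationship exists)

Test statistic: t = β̂₁ / SE(β̂₁) = 0.4921 / 0.3399 = 1.4478

p = 0.1612: how often a slope estimate this far from 0 (in SE units) would arise by chance if β₁ were truly 0.

Decision rule: reject H₀ if p-value < α.
p-value = 0.1612 ≥ α = 0.10 → fail to reject H₀.

There is not sufficient evidence at the 10% significance level to conclude that a linear relationship exists between x and y.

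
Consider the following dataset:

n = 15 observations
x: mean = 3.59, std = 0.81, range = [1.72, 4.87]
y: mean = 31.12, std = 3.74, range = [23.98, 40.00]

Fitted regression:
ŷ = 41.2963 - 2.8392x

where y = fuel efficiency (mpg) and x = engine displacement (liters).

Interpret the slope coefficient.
For each additional liter of engine displacement, predicted fuel efficiency decreases by approximately 2.8392 mpg.

β₁ = -2.8392 is the change in predicted fuel efficiency (mpg) per additional liter of engine displacement.

Interpretation:
- Engine displacement up by 1 liter → predicted fuel efficiency decreases by 2.8392 mpg
- The effect is assumed constant over the observed range of x (linearity)
- The slope describes association in these data, not necessarily a causal effect

(β₀ = 41.2963 is the fitted value at x = 0 and is not part of the slope interpretation.)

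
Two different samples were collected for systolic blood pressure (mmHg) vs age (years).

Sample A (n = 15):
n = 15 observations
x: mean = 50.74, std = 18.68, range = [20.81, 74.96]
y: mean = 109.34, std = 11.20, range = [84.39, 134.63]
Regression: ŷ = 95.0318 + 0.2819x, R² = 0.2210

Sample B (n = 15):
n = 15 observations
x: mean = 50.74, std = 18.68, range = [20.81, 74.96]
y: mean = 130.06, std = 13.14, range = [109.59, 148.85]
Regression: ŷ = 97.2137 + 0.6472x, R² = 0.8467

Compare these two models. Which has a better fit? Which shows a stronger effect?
Model B has the better fit (R² = 0.8467 vs 0.2210). Model B shows the stronger effect (|β₁| = 0.6472 vs 0.2819).

Model Comparison:

Fit — compare R²:
- Model A: R² = 0.2210 → 22.10% of variance in blood pressure explained
- Model B: R² = 0.8467 → 84.67% of variance in blood pressure explained
- 0.8467 > 0.2210 → Model B has the better fit

Effect size (slope magnitude):
- Model A: β₁ = 0.2819 → predicted blood pressure rises 0.2819 mmHg per additional year of age
- Model B: β₁ = 0.6472 → predicted blood pressure rises 0.6472 mmHg per additional year of age
- |0.2819| < |0.6472| → Model B shows the stronger marginal effect

Note: A steeper slope doesn't make a better model if the scatter around the line is large.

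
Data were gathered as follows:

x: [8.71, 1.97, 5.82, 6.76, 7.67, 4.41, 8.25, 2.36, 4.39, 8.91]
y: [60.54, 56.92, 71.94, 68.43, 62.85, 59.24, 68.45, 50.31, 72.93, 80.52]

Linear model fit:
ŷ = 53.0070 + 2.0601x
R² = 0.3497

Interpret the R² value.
The model explains 34.97% of the variance in y (R² = 0.3497), leaving 65.03% unexplained; the fit is moderate.

The coefficient of determination R² is the fraction of the total variation in y that the fitted line accounts for.

Here R² = 0.3497:
- Explained: 34.97% of the variation in y
- Unexplained (residual): 100% − 34.97% = 65.03%
- Rule of thumb (below 0.3 weak; 0.3 to below 0.7 moderate; 0.7 and above strong) → moderate

Equivalently, for simple linear regression R² = r², so |r| = √0.3497 ≈ 0.5914.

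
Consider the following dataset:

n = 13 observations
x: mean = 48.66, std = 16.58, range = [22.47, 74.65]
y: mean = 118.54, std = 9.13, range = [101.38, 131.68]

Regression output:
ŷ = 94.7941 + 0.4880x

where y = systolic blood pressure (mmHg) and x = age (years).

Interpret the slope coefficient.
For each additional year of age, predicted blood pressure increases by approximately 0.4880 mmHg.

The slope coefficient β₁ = 0.4880 represents the marginal effect of age on blood pressure.

Interpretation:
- Age up by 1 year → predicted blood pressure increases by 0.4880 mmHg
- The effect is assumed constant over the observed range of x (linearity)

(β₀ = 94.7941 is the fitted value at x = 0 and is not part of the slope interpretation.)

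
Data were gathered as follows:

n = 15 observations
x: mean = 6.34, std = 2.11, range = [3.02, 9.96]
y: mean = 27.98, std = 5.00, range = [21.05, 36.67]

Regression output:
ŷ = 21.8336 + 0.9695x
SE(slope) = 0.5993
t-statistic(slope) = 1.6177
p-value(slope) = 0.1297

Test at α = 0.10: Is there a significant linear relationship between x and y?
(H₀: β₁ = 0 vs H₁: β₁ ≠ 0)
Fail to reject H₀: p-value = 0.1297 ≥ α = 0.10. The linear relationship is not significant at the 10% level.

Hypothesis test for the slope coefficient:

H₀: β₁ = 0 (no linear relationship)
H₁: β₁ ≠ 0 (linear relationship exists)

Test statistic: t = β̂₁ / SE(β̂₁) = 0.9695 / 0.5993 = 1.6177

p = 0.1297: how often a slope estimate this far from 0 (in SE units) would arise by chance if β₁ were truly 0.

Decision rule: reject H₀ if p-value < α.
p-value = 0.1297 ≥ α = 0.10 → fail to reject H₀.

At α = 0.10 the data do not provide convincing evidence of a nonzero slope.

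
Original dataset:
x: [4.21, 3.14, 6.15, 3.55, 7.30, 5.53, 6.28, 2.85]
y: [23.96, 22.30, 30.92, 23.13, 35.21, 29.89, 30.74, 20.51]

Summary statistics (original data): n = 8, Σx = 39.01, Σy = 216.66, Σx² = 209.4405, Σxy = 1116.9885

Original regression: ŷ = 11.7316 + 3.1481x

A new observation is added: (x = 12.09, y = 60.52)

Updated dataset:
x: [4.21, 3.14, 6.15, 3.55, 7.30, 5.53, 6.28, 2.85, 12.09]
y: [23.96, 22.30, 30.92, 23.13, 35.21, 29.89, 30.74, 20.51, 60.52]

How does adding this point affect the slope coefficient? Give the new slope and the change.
The slope changes from 3.1481 to 4.1987 (change of +1.0506, or +33.4%).

x = 12.09 lies well outside the original x-range [2.85, 7.30] (x̄ ≈ 4.88), so this observation has high leverage and can move the slope substantially.

Step 1: Update the sums with the new point (n goes from 8 to 9)
Σx  = 39.01 + 12.09 = 51.10
Σy  = 216.66 + 60.52 = 277.18
Σx² = 209.4405 + 12.09² = 209.4405 + 146.1681 = 355.6086
Σxy = 1116.9885 + 12.09×60.52 = 1116.9885 + 731.6868 = 1848.6753

Step 2: Recompute the slope with b₁ = (nΣxy − ΣxΣy) / (nΣx² − (Σx)²)
Numerator   = 9×1848.6753 − 51.10×277.18 = 16638.0777 − 14163.8980 = 2474.1797
Denominator = 9×355.6086 − 51.10² = 3200.4774 − 2611.2100 = 589.2674
b₁(new) = 2474.1797 / 589.2674 = 4.1987

(Same formula on the original sums: (8×1116.9885 − 39.01×216.66) / (8×209.4405 − 39.01²) = 484.0014 / 153.7439 = 3.1481, matching the given fit.)

Step 3: Change in slope
Δβ₁ = 4.1987 − 3.1481 = +1.0506
Relative change = +1.0506 / 3.1481 × 100% = +33.4%
→ the slope increases when the point is added.

A high-leverage point only changes the slope if it is off the original line; here y = 60.52 is above the original trend, so the slope increases.
In practice: examine leverage (hᵢ) and Cook's distance rather than deleting it automatically.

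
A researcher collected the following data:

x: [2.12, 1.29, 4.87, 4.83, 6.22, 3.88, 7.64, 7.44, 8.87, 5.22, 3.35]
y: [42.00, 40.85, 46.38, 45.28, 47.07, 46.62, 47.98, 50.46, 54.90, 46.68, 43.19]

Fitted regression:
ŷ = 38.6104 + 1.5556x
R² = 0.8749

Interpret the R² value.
About 87.49% of the variability in y is accounted for by the regression on x (R² = 0.8749) — a strong linear fit.

R² (coefficient of determination) measures the proportion of variance in y explained by the regression model.

Here R² = 0.8749:
- Explained: 87.49% of the variation in y
- Unexplained (residual): 100% − 87.49% = 12.51%
- Rule of thumb (below 0.3 weak; 0.3 to below 0.7 moderate; 0.7 and above strong) → strong

Note: R² says nothing about causation, and a high R² does not by itself mean the linear form is appropriate — check the residuals.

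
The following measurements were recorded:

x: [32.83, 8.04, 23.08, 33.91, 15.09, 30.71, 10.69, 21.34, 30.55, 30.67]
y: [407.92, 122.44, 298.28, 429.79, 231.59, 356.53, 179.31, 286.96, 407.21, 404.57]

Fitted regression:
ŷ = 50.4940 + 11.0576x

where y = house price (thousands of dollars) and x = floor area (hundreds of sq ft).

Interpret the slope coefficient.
On average, house price is about 11.0576 thousand dollars higher for every extra hundred sq ft of floor area.

The slope β₁ = 11.0576 gives the rate at which the fitted house price changes with floor area.

Interpretation:
- Floor area up by 1 hundred sq ft → predicted house price increases by 11.0576 thousand dollars
- The effect is assumed constant over the observed range of x (linearity)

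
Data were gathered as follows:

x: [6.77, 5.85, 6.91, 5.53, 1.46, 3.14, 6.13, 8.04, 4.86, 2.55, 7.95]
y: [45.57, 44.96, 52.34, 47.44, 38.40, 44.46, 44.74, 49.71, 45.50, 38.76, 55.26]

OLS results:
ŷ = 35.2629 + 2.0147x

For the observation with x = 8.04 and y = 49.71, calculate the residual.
Residual = -1.7511

The residual is the difference between the actual value and the predicted value:

Residual = y - ŷ

Step 1: Calculate predicted value
ŷ = 35.2629 + 2.0147 × 8.04
ŷ = 51.4611

Step 2: Calculate residual
Residual = 49.71 - 51.4611
Residual = -1.7511

The residual is negative, so the observed y = 49.71 sits below the regression line (the line overestimates it by 1.7511).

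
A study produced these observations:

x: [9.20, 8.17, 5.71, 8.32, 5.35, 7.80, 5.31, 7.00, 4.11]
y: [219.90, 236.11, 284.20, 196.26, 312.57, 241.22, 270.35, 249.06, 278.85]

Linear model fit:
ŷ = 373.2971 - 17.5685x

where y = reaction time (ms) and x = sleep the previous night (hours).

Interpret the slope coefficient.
On average, reaction time is about 17.5685 ms lower for every extra hour of sleep.

β₁ = -17.5685 is the change in predicted reaction time (ms) per additional hour of sleep.

Interpretation:
- Sleep up by 1 hour → predicted reaction time decreases by 17.5685 ms
- The effect is assumed constant over the observed range of x (linearity)
- The sign (−) gives the direction; the magnitude 17.5685 gives the size of the effect per hour

The intercept β₀ = 373.2971 is the predicted reaction time when sleep = 0; since the smallest observed x is 4.11, this is an extrapolation and mainly anchors the line.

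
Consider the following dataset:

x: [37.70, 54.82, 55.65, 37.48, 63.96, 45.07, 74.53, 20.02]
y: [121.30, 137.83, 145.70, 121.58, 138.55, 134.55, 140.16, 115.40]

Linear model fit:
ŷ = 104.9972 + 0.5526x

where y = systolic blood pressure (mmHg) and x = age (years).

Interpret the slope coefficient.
On average, blood pressure is about 0.5526 mmHg higher for every extra year of age.

The slope β₁ = 0.5526 gives the rate at which the fitted blood pressure changes with age.

Interpretation:
- Age up by 1 year → predicted blood pressure increases by 0.5526 mmHg
- The effect is assumed constant over the observed range of x (linearity)

(β₀ = 104.9972 is the fitted value at x = 0 and is not part of the slope interpretation.)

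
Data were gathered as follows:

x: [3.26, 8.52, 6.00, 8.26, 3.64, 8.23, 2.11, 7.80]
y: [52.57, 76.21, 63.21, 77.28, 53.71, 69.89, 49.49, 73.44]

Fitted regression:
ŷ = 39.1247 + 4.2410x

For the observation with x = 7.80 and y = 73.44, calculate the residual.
Residual = 1.2355

The residual is the difference between the actual value and the predicted value:

Residual = y - ŷ

Step 1: Calculate predicted value
ŷ = 39.1247 + 4.2410 × 7.80
ŷ = 72.2045

Step 2: Calculate residual
Residual = 73.44 - 72.2045
Residual = 1.2355

Sign check: y > ŷ, so the point is above the line and the fit underestimates here.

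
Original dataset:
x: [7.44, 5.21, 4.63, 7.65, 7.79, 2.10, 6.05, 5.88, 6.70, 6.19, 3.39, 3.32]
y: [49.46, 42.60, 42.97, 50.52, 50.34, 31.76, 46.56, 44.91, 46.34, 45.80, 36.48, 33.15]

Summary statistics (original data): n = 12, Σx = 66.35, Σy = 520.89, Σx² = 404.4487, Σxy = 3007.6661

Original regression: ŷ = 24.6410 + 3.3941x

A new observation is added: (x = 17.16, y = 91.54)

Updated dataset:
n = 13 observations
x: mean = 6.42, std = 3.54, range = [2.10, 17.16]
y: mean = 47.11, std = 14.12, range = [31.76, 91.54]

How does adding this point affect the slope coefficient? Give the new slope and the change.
Adding the point moves β₁ from 3.3941 to 3.9662, i.e. it increases by 0.5721 (+16.9%).

The new point has HIGH LEVERAGE: x = 17.16 is far from the original mean x̄ = 66.35/12 ≈ 5.53 (original range [2.10, 7.79]).

Step 1: Update the sums with the new point (n goes from 12 to 13)
Σx  = 66.35 + 17.16 = 83.51
Σy  = 520.89 + 91.54 = 612.43
Σx² = 404.4487 + 17.16² = 404.4487 + 294.4656 = 698.9143
Σxy = 3007.6661 + 17.16×91.54 = 3007.6661 + 1570.8264 = 4578.4925

Step 2: Recompute the slope with b₁ = (nΣxy − ΣxΣy) / (nΣx² − (Σx)²)
Numerator   = 13×4578.4925 − 83.51×612.43 = 59520.4025 − 51144.0293 = 8376.3732
Denominator = 13×698.9143 − 83.51² = 9085.8859 − 6973.9201 = 2111.9658
b₁(new) = 8376.3732 / 2111.9658 = 3.9662

(Same formula on the original sums: (12×3007.6661 − 66.35×520.89) / (12×404.4487 − 66.35²) = 1530.9417 / 451.0619 = 3.3941, matching the given fit.)

Step 3: Change in slope
Δβ₁ = 3.9662 − 3.3941 = +0.5721
Relative change = +0.5721 / 3.3941 × 100% = +16.9%
→ the slope increases when the point is added.

Because the point sits above the extension of the original line at a high-leverage x, it tilts the fit up.
In practice: investigate whether it comes from the same population as the rest of the sample.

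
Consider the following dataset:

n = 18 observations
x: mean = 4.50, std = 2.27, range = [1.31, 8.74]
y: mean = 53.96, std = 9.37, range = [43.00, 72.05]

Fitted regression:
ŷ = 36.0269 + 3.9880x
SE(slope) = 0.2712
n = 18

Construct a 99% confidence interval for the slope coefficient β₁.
The 99% CI for β₁ is (3.1959, 4.7801)

Confidence interval for the slope:

The 99% CI for β₁ is: β̂₁ ± t*(α/2, n-2) × SE(β̂₁)

Step 1: Find critical t-value
- Confidence level = 0.99
- Degrees of freedom = n - 2 = 18 - 2 = 16
- t*(α/2, 16) = 2.9208

Step 2: Calculate margin of error
Margin = 2.9208 × 0.2712 = 0.7921

Step 3: Construct interval
CI = 3.9880 ± 0.7921
CI = (3.1959, 4.7801)

Interpretation: each one-unit increase in x is associated with a change in mean y of between 3.1959 and 4.7801, with 99% confidence.
Both endpoints are positive, so the data support a genuinely positive slope at this confidence level.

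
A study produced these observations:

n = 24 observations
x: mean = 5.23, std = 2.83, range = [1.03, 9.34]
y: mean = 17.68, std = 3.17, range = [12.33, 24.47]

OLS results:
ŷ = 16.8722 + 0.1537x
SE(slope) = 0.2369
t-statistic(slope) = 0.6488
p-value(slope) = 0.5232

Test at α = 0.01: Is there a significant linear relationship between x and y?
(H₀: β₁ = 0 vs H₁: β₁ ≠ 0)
Fail to reject H₀: p-value = 0.5232 ≥ α = 0.01. The linear relationship is not significant at the 1% level.

Hypothesis test for the slope coefficient:

H₀: β₁ = 0 (no linear relationship)
H₁: β₁ ≠ 0 (linear relationship exists)

Test statistic: t = β̂₁ / SE(β̂₁) = 0.1537 / 0.2369 = 0.6488

With df = 22, the two-sided p-value for |t| = 0.6488 is 0.5232.

Decision rule: reject H₀ if p-value < α.
p-value = 0.5232 ≥ α = 0.01 → fail to reject H₀.

At α = 0.01 the data do not provide convincing evidence of a nonzero slope.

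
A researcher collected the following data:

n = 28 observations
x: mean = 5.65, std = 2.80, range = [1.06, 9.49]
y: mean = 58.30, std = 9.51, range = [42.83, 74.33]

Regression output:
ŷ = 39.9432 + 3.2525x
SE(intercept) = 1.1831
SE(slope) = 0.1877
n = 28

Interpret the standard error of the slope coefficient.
SE(slope) = 0.1877 measures the uncertainty in the estimated slope. The coefficient is estimated precisely (SE/|β̂₁| = 5.8%).

What SE measures:
- The standard error quantifies the sampling variability of the coefficient estimate
- It is the estimated standard deviation of β̂₁ across hypothetical repeated samples of the same size
- Smaller SE → more precise estimate

Relative precision:
- SE / |β̂₁| = 0.1877 / 3.2525 = 5.8%
- Rule of thumb (under 20%: precise; 20% to under 50%: moderately precise; 50% or more: imprecise) → precise

Link to the t-test: t = β̂₁ / SE(β̂₁) = 3.2525 / 0.1877 = 17.3282, the statistic for H₀: β₁ = 0.

What drives SE(β̂₁): wider spread of x values → smaller SE; larger n (here n = 28) → smaller SE; more residual scatter → larger SE.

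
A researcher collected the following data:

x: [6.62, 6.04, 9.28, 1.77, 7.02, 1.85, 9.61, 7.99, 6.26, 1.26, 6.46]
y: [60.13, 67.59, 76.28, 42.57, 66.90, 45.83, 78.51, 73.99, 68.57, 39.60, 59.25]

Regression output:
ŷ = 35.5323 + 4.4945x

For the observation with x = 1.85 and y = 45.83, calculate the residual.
Residual = 1.9829

The residual is the difference between the actual value and the predicted value:

Residual = y - ŷ

Step 1: Calculate predicted value
ŷ = 35.5323 + 4.4945 × 1.85
ŷ = 43.8471

Step 2: Calculate residual
Residual = 45.83 - 43.8471
Residual = 1.9829

The residual is positive, so the observed y = 45.83 sits above the regression line (the line underestimates it by 1.9829).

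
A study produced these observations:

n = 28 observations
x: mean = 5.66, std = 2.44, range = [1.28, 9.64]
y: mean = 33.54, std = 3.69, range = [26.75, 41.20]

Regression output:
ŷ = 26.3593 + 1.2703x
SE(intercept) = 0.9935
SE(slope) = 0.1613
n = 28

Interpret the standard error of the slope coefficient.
SE(slope) = 0.1613 measures the uncertainty in the estimated slope. The coefficient is estimated precisely (SE/|β̂₁| = 12.7%).

What SE measures:
- The standard error quantifies the sampling variability of the coefficient estimate
- It is the estimated standard deviation of β̂₁ across hypothetical repeated samples of the same size
- Smaller SE → more precise estimate

Relative precision:
- SE / |β̂₁| = 0.1613 / 1.2703 = 12.7%
- Rule of thumb (under 20%: precise; 20% to under 50%: moderately precise; 50% or more: imprecise) → precise

Link to interval estimation: a confidence interval for β₁ is β̂₁ ± t* × 0.1613, so SE sets the half-width per unit of t*.

What drives SE(β̂₁): larger n (here n = 28) → smaller SE; wider spread of x values → smaller SE; more residual scatter → larger SE.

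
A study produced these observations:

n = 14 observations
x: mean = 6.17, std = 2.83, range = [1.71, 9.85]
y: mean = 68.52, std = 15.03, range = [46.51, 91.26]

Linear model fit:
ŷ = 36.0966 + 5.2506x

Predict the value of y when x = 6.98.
ŷ = 72.7458

To predict y for x = 6.98, substitute into the regression equation:

ŷ = 36.0966 + 5.2506 × 6.98
ŷ = 36.0966 + 36.6492
ŷ = 72.7458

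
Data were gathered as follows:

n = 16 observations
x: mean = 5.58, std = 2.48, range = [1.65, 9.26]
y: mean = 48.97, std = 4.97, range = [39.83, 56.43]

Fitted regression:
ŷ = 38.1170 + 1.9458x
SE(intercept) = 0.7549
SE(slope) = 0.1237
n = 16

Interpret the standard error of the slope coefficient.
The slope 1.9458 is pinned down to within about ±0.1237 (one SE) by these data — relative uncertainty 6.4%, i.e. precise.

SE(β̂₁) = s / √Sxx, where s is the residual standard deviation and Sxx = Σ(x − x̄)². It is the yardstick for how far β̂₁ = 1.9458 could plausibly be from the true slope.

Relative precision:
- SE / |β̂₁| = 0.1237 / 1.9458 = 6.4%
- Rule of thumb (under 20%: precise; 20% to under 50%: moderately precise; 50% or more: imprecise) → precise

Rough 95% range (±2 SE): 1.9458 ± 0.2474 → (1.6984, 2.1932).

What drives SE(β̂₁): larger n (here n = 16) → smaller SE; more residual scatter → larger SE; wider spread of x values → smaller SE.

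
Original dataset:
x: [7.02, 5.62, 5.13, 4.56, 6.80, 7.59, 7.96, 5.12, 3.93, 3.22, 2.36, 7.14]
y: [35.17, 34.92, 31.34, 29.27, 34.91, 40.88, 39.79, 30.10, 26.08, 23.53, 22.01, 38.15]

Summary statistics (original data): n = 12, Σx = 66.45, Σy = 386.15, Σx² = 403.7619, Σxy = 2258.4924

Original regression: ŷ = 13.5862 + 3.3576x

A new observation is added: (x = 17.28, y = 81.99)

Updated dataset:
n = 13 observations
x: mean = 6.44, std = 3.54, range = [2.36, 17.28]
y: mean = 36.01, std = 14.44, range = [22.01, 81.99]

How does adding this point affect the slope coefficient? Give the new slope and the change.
Adding the point moves β₁ from 3.3576 to 4.0478, i.e. it increases by 0.6902 (+20.6%).

x = 17.28 lies well outside the original x-range [2.36, 7.96] (x̄ ≈ 5.54), so this observation has high leverage and can move the slope substantially.

Step 1: Update the sums with the new point (n goes from 12 to 13)
Σx  = 66.45 + 17.28 = 83.73
Σy  = 386.15 + 81.99 = 468.14
Σx² = 403.7619 + 17.28² = 403.7619 + 298.5984 = 702.3603
Σxy = 2258.4924 + 17.28×81.99 = 2258.4924 + 1416.7872 = 3675.2796

Step 2: Recompute the slope with b₁ = (nΣxy − ΣxΣy) / (nΣx² − (Σx)²)
Numerator   = 13×3675.2796 − 83.73×468.14 = 47778.6348 − 39197.3622 = 8581.2726
Denominator = 13×702.3603 − 83.73² = 9130.6839 − 7010.7129 = 2119.9710
b₁(new) = 8581.2726 / 2119.9710 = 4.0478

(Same formula on the original sums: (12×2258.4924 − 66.45×386.15) / (12×403.7619 − 66.45²) = 1442.2413 / 429.5403 = 3.3576, matching the given fit.)

Step 3: Change in slope
Δβ₁ = 4.0478 − 3.3576 = +0.6902
Relative change = +0.6902 / 3.3576 × 100% = +20.6%
→ the slope increases when the point is added.

Because the point sits above the extension of the original line at a high-leverage x, it tilts the fit up.
In practice: refit with and without it and report both if conclusions differ; examine leverage (hᵢ) and Cook's distance rather than deleting it automatically.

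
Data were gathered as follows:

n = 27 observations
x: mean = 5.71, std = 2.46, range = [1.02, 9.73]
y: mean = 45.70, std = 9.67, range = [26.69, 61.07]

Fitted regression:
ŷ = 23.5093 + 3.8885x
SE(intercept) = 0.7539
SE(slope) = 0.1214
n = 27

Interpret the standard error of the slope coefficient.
The slope 3.8885 is pinned down to within about ±0.1214 (one SE) by these data — relative uncertainty 3.1%, i.e. precise.

SE(β̂₁) = 0.1214 says: if we drew many samples of n = 27 from the same population and refit each time, the fitted slopes would scatter with a standard deviation of roughly 0.1214 around the true β₁.

Relative precision:
- SE / |β̂₁| = 0.1214 / 3.8885 = 3.1%
- Rule of thumb (under 20%: precise; 20% to under 50%: moderately precise; 50% or more: imprecise) → precise

Link to interval estimation: a confidence interval for β₁ is β̂₁ ± t* × 0.1214, so SE sets the half-width per unit of t*.

What drives SE(β̂₁): more residual scatter → larger SE; larger n (here n = 27) → smaller SE; wider spread of x values → smaller SE.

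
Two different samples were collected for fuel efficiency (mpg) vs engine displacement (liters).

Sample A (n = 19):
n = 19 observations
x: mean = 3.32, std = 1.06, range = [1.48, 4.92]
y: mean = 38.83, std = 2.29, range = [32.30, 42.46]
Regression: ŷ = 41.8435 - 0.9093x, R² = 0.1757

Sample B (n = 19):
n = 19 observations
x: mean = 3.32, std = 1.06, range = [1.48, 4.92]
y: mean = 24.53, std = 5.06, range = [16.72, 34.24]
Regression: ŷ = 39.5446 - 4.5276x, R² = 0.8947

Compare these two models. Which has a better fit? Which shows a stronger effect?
Model B has the better fit (R² = 0.8947 vs 0.1757). Model B shows the stronger effect (|β₁| = 4.5276 vs 0.9093).

Model Comparison:

Fit — compare R²:
- Model A: R² = 0.1757 → 17.57% of variance in fuel efficiency explained
- Model B: R² = 0.8947 → 89.47% of variance in fuel efficiency explained
- 0.8947 > 0.1757 → Model B has the better fit

Which has the larger per-liter effect? (|β₁|)
- Model A: β₁ = -0.9093 → predicted fuel efficiency falls 0.9093 mpg per additional liter of engine displacement
- Model B: β₁ = -4.5276 → predicted fuel efficiency falls 4.5276 mpg per additional liter of engine displacement
- |-0.9093| < |-4.5276| → Model B shows the stronger marginal effect

Note: A better fit (higher R²) doesn't necessarily mean a more important relationship.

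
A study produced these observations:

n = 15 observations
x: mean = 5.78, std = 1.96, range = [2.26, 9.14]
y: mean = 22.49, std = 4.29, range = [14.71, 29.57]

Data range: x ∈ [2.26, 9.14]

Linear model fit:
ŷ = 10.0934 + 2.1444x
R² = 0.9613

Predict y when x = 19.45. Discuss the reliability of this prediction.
ŷ = 51.8020, but this is extrapolation (above the data range [2.26, 9.14]) and may be unreliable.

Prediction calculation:
ŷ = 10.0934 + 2.1444 × 19.45
ŷ = 51.8020

Reliability:
- Data range: x ∈ [2.26, 9.14]
- Prediction point: x = 19.45 is 10.31 units above the observed range → this is EXTRAPOLATION, not interpolation

Why that matters here:
- There are no observations near this x to validate the fitted line there
- The linear relationship may not hold outside the observed range
- Real relationships often flatten, saturate, or turn nonlinear at extremes

The R² = 0.9613 only validates the fit within [2.26, 9.14]; treat ŷ = 51.8020 with caution.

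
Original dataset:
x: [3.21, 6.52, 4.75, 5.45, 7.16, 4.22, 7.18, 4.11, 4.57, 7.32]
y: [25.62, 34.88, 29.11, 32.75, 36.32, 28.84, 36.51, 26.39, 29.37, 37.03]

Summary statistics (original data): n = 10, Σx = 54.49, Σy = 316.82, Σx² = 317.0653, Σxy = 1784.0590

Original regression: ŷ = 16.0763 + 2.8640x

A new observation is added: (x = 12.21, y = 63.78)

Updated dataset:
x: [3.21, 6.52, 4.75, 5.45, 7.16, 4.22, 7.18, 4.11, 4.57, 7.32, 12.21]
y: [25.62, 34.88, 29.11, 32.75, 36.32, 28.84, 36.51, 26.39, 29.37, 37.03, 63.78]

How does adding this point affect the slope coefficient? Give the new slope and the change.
Adding the point moves β₁ from 2.8640 to 4.1325, i.e. it increases by 1.2685 (+44.3%).

x = 12.21 lies well outside the original x-range [3.21, 7.32] (x̄ ≈ 5.45), so this observation has high leverage and can move the slope substantially.

Step 1: Update the sums with the new point (n goes from 10 to 11)
Σx  = 54.49 + 12.21 = 66.70
Σy  = 316.82 + 63.78 = 380.60
Σx² = 317.0653 + 12.21² = 317.0653 + 149.0841 = 466.1494
Σxy = 1784.0590 + 12.21×63.78 = 1784.0590 + 778.7538 = 2562.8128

Step 2: Recompute the slope with b₁ = (nΣxy − ΣxΣy) / (nΣx² − (Σx)²)
Numerator   = 11×2562.8128 − 66.70×380.60 = 28190.9408 − 25386.0200 = 2804.9208
Denominator = 11×466.1494 − 66.70² = 5127.6434 − 4448.8900 = 678.7534
b₁(new) = 2804.9208 / 678.7534 = 4.1325

(Same formula on the original sums: (10×1784.0590 − 54.49×316.82) / (10×317.0653 − 54.49²) = 577.0682 / 201.4929 = 2.8640, matching the given fit.)

Step 3: Change in slope
Δβ₁ = 4.1325 − 2.8640 = +1.2685
Relative change = +1.2685 / 2.8640 × 100% = +44.3%
→ the slope increases when the point is added.

Because the point sits above the extension of the original line at a high-leverage x, it tilts the fit up.
In practice: examine leverage (hᵢ) and Cook's distance rather than deleting it automatically.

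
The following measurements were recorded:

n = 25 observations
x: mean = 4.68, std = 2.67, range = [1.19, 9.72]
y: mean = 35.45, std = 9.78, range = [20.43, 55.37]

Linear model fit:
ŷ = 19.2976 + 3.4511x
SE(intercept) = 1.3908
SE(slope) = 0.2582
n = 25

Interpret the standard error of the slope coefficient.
SE(β̂₁) = 0.2582 is the estimated standard deviation of the slope estimate across repeated samples; relative to β̂₁ = 3.4511 that is 7.5%, a precise estimate.

What SE measures:
- The standard error quantifies the sampling variability of the coefficient estimate
- It is the estimated standard deviation of β̂₁ across hypothetical repeated samples of the same size
- Smaller SE → more precise estimate

Relative precision:
- SE / |β̂₁| = 0.2582 / 3.4511 = 7.5%
- Rule of thumb (under 20%: precise; 20% to under 50%: moderately precise; 50% or more: imprecise) → precise

Link to the t-test: t = β̂₁ / SE(β̂₁) = 3.4511 / 0.2582 = 13.3660, the statistic for H₀: β₁ = 0.

What drives SE(β̂₁): more residual scatter → larger SE; larger n (here n = 25) → smaller SE; wider spread of x values → smaller SE.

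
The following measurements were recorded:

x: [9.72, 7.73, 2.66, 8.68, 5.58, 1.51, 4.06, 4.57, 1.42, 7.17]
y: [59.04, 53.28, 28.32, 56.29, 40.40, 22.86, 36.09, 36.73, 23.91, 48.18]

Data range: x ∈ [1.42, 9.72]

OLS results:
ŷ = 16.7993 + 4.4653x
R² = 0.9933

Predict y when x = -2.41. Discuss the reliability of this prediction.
ŷ = 6.0379 (extrapolation — x = -2.41 lies outside [1.42, 9.72], so reliability is low).

Prediction calculation:
ŷ = 16.7993 + 4.4653 × (-2.41)
ŷ = 6.0379

Reliability:
- Data range: x ∈ [1.42, 9.72]
- Prediction point: x = -2.41 is 3.83 units below the observed range → this is EXTRAPOLATION, not interpolation

Why that matters here:
- Real relationships often flatten, saturate, or turn nonlinear at extremes
- There are no observations near this x to validate the fitted line there
- R² describes fit only over the sampled x values; it says nothing about behaviour beyond them

A defensible statement: 'if the linear trend continued to x = -2.41, y would be about 6.0379' — the premise is untested.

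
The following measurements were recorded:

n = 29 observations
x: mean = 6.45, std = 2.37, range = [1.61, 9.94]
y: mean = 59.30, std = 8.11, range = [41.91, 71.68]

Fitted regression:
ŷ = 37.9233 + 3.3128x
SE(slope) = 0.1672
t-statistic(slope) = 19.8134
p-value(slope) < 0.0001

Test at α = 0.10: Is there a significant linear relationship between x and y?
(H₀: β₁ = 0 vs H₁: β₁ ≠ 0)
Reject H₀: p-value < 0.0001 < α = 0.10. The linear relationship is significant at the 10% level.

Hypothesis test for the slope coefficient:

H₀: β₁ = 0 (no linear relationship)
H₁: β₁ ≠ 0 (linear relationship exists)

Test statistic: t = β̂₁ / SE(β̂₁) = 3.3128 / 0.1672 = 19.8134

With df = 27, the two-sided p-value for |t| = 19.8134 is <0.0001.

Decision rule: reject H₀ if p-value < α.
p-value < 0.0001 < α = 0.10 → reject H₀.

At α = 0.10 the data do provide convincing evidence of a nonzero slope.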